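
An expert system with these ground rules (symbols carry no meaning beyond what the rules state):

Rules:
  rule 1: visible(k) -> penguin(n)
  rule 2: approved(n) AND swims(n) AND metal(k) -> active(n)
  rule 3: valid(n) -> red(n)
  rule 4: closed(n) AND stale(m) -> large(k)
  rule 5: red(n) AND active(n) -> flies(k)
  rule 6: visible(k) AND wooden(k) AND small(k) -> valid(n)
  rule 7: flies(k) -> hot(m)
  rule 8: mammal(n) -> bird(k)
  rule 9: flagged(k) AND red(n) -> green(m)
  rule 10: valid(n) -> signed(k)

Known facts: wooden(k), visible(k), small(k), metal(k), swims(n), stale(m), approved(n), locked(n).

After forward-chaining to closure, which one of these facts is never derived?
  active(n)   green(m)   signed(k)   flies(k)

green(m)

Round 1: rule 1 [visible(k) -> penguin(n)]; rule 2 [approved(n) AND swims(n) AND metal(k) -> active(n)]; rule 6 [visible(k) AND wooden(k) AND small(k) -> valid(n)]. Adds penguin(n), active(n), valid(n).
Round 2: rule 3 [valid(n) -> red(n)]; rule 10 [valid(n) -> signed(k)]. Adds red(n), signed(k).
Round 3: rule 5 [red(n) AND active(n) -> flies(k)]. Adds flies(k).
Round 4: rule 7 [flies(k) -> hot(m)]. Adds hot(m).
Derived: signed(k) (round 2), active(n) (round 1), flies(k) (round 3). green(m) never appears in any round.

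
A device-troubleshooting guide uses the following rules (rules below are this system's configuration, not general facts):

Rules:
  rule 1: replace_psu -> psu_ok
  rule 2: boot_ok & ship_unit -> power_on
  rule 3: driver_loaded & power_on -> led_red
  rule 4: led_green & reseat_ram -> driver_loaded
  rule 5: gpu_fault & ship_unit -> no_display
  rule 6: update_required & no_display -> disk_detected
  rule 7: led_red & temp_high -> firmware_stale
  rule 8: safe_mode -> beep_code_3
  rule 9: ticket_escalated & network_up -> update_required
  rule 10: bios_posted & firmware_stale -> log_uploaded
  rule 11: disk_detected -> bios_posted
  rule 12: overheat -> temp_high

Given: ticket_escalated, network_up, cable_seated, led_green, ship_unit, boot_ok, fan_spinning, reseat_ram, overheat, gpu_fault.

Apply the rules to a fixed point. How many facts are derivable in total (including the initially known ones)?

Round 1: rule 2 [boot_ok & ship_unit -> power_on]; rule 4 [led_green & reseat_ram -> driver_loaded]; rule 5 [gpu_fault & ship_unit -> no_display]; rule 9 [ticket_escalated & network_up -> update_required]; rule 12 [overheat -> temp_high]. New: power_on, driver_loaded, no_display, update_required, temp_high.
Round 2: rule 3 [driver_loaded & power_on -> led_red]; rule 6 [update_required & no_display -> disk_detected]. New: led_red, disk_detected.
Round 3: rule 7 [led_red & temp_high -> firmware_stale]; rule 11 [disk_detected -> bios_posted]. New: firmware_stale, bios_posted.
Round 4: rule 10 [bios_posted & firmware_stale -> log_uploaded]. New: log_uploaded.
Closure: {bios_posted, boot_ok, cable_seated, disk_detected, driver_loaded, fan_spinning, firmware_stale, gpu_fault, led_green, led_red, log_uploaded, network_up, no_display, overheat, power_on, reseat_ram, ship_unit, temp_high, ticket_escalated, update_required} — 20 facts.

20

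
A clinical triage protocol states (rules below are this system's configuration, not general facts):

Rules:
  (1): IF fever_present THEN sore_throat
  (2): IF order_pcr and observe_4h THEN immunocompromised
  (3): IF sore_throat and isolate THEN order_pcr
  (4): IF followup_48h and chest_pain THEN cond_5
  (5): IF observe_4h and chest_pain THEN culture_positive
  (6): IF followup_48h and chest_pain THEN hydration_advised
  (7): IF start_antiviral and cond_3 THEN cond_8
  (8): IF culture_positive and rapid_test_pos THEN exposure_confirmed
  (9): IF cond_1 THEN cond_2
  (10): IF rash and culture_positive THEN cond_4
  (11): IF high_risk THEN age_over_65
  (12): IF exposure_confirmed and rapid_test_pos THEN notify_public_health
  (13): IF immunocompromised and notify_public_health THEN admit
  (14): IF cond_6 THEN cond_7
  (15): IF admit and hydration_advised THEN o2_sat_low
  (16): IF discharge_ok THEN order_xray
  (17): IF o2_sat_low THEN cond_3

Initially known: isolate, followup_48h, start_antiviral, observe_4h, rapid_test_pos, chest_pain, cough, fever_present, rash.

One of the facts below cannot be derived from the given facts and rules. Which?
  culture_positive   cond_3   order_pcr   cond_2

Round 1: (1) [IF fever_present THEN sore_throat]; (4) [IF followup_48h and chest_pain THEN cond_5]; (5) [IF observe_4h and chest_pain THEN culture_positive]; (6) [IF followup_48h and chest_pain THEN hydration_advised]. Adds sore_throat, cond_5, culture_positive, hydration_advised.
Round 2: (3) [IF sore_throat and isolate THEN order_pcr]; (8) [IF culture_positive and rapid_test_pos THEN exposure_confirmed]; (10) [IF rash and culture_positive THEN cond_4]. Adds order_pcr, exposure_confirmed, cond_4.
Round 3: (2) [IF order_pcr and observe_4h THEN immunocompromised]; (12) [IF exposure_confirmed and rapid_test_pos THEN notify_public_health]. Adds immunocompromised, notify_public_health.
Round 4: (13) [IF immunocompromised and notify_public_health THEN admit]. Adds admit.
Round 5: (15) [IF admit and hydration_advised THEN o2_sat_low]. Adds o2_sat_low.
Round 6: (17) [IF o2_sat_low THEN cond_3]. Adds cond_3.
Round 7: (7) [IF start_antiviral and cond_3 THEN cond_8]. Adds cond_8.
Derived: order_pcr (round 2), culture_positive (round 1), cond_3 (round 6). cond_2 never appears in any round.

cond_2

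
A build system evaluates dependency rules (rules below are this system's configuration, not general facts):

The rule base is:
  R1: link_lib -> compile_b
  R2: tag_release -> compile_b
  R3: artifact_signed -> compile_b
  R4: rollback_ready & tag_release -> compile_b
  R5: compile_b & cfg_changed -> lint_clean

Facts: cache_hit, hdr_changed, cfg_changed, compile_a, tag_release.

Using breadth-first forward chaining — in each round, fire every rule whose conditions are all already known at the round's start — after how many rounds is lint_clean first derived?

2

Round 1 fires R2, giving compile_b.
Round 2 fires R5, giving lint_clean.
lint_clean first appears in round 2.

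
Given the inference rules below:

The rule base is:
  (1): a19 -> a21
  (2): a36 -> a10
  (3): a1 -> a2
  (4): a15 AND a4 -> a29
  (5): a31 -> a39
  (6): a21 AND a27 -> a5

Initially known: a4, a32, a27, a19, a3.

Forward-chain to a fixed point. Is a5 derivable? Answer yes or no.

Round 1 fires (1), giving a21.
Round 2 fires (6), giving a5.
a5 appears in round 2, so it is derivable.

yes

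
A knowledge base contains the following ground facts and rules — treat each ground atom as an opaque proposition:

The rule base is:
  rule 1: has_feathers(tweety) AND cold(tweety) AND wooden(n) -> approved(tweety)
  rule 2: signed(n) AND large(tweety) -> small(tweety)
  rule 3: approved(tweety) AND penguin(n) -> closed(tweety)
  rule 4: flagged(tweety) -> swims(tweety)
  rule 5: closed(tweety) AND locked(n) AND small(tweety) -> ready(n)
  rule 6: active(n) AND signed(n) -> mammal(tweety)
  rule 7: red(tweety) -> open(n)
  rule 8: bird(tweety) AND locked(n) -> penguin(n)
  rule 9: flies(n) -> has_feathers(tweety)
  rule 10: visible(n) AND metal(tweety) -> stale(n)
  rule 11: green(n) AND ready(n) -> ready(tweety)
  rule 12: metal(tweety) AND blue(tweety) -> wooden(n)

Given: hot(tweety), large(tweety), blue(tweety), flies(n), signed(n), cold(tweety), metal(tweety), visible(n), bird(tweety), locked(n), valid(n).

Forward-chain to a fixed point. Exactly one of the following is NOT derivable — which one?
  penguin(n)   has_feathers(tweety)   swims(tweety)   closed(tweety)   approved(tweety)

swims(tweety)

[1] rule 2 [signed(n) AND large(tweety) -> small(tweety)]; rule 8 [bird(tweety) AND locked(n) -> penguin(n)]; rule 9 [flies(n) -> has_feathers(tweety)]; rule 10 [visible(n) AND metal(tweety) -> stale(n)]; rule 12 [metal(tweety) AND blue(tweety) -> wooden(n)]. ⇒ new: small(tweety), penguin(n), has_feathers(tweety), stale(n), wooden(n).
[2] rule 1 [has_feathers(tweety) AND cold(tweety) AND wooden(n) -> approved(tweety)]. ⇒ new: approved(tweety).
[3] rule 3 [approved(tweety) AND penguin(n) -> closed(tweety)]. ⇒ new: closed(tweety).
[4] rule 5 [closed(tweety) AND locked(n) AND small(tweety) -> ready(n)]. ⇒ new: ready(n).
Derived: penguin(n) (round 1), has_feathers(tweety) (round 1), approved(tweety) (round 2), closed(tweety) (round 3). swims(tweety) never appears in any round.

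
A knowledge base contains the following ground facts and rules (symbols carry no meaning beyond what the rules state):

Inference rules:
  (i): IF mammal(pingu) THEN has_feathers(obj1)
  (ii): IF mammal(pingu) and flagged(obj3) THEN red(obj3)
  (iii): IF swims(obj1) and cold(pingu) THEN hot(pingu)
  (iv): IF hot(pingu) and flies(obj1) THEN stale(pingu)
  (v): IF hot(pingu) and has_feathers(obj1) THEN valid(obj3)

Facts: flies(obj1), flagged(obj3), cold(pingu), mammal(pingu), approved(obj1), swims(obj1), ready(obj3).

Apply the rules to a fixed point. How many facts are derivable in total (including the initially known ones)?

Round 1: (i) [IF mammal(pingu) THEN has_feathers(obj1)]; (ii) [IF mammal(pingu) and flagged(obj3) THEN red(obj3)]; (iii) [IF swims(obj1) and cold(pingu) THEN hot(pingu)]. New: has_feathers(obj1), red(obj3), hot(pingu).
Round 2: (iv) [IF hot(pingu) and flies(obj1) THEN stale(pingu)]; (v) [IF hot(pingu) and has_feathers(obj1) THEN valid(obj3)]. New: stale(pingu), valid(obj3).
Closure: {approved(obj1), cold(pingu), flagged(obj3), flies(obj1), has_feathers(obj1), hot(pingu), mammal(pingu), ready(obj3), red(obj3), stale(pingu), swims(obj1), valid(obj3)} — 12 facts.

12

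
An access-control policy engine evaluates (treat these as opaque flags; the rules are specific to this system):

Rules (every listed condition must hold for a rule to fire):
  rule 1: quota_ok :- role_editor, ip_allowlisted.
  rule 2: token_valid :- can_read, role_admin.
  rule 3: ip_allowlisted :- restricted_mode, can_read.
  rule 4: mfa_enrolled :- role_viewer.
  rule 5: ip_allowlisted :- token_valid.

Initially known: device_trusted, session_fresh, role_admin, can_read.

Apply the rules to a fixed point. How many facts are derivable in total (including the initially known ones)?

6

[1] rule 2 [token_valid :- can_read, role_admin.]. ⇒ new: token_valid.
[2] rule 5 [ip_allowlisted :- token_valid.]. ⇒ new: ip_allowlisted.
Closure: {can_read, device_trusted, ip_allowlisted, role_admin, session_fresh, token_valid} — 6 facts.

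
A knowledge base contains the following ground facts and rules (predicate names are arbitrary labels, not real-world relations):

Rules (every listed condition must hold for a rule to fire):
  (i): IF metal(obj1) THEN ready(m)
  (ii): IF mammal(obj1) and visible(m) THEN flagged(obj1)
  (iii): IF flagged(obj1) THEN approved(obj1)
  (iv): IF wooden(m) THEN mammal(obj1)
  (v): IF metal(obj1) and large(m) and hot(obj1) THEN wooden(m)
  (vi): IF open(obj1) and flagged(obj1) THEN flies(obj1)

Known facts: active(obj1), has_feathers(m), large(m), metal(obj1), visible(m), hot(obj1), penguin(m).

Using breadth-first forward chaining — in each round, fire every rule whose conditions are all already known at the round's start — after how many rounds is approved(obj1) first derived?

4

Round 1 fires (i), (v), giving ready(m), wooden(m).
Round 2 fires (iv), giving mammal(obj1).
Round 3 fires (ii), giving flagged(obj1).
Round 4 fires (iii), giving approved(obj1).
approved(obj1) first appears in round 4.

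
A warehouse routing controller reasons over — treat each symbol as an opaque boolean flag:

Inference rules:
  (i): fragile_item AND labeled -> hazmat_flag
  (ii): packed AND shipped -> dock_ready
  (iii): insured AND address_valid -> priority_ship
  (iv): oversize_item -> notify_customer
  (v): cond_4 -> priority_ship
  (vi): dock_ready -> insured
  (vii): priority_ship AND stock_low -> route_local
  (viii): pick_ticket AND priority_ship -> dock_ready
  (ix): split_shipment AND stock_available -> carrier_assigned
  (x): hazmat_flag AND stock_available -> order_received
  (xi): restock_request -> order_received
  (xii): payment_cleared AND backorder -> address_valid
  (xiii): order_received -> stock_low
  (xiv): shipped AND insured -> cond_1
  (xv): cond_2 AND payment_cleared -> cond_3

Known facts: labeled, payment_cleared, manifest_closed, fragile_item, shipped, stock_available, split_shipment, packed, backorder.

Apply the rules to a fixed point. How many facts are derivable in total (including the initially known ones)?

Round 1 fires (i), (ii), (ix), (xii), giving hazmat_flag, dock_ready, carrier_assigned, address_valid.
Round 2 fires (vi), (x), giving insured, order_received.
Round 3 fires (iii), (xiii), (xiv), giving priority_ship, stock_low, cond_1.
Round 4 fires (vii), giving route_local.
Closure: {address_valid, backorder, carrier_assigned, cond_1, dock_ready, fragile_item, hazmat_flag, insured, labeled, manifest_closed, order_received, packed, payment_cleared, priority_ship, route_local, shipped, split_shipment, stock_available, stock_low} — 19 facts.

19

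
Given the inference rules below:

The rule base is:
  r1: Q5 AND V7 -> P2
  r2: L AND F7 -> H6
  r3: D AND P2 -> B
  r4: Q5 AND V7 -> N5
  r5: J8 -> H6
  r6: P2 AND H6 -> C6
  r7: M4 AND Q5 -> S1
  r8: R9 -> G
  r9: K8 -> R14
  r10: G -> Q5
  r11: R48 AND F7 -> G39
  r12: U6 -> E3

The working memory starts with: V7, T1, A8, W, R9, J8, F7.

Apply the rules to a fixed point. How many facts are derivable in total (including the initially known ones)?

Round 1: r5 [J8 -> H6]; r8 [R9 -> G]. Adds H6, G.
Round 2: r10 [G -> Q5]. Adds Q5.
Round 3: r1 [Q5 AND V7 -> P2]; r4 [Q5 AND V7 -> N5]. Adds P2, N5.
Round 4: r6 [P2 AND H6 -> C6]. Adds C6.
Closure: {A8, C6, F7, G, H6, J8, N5, P2, Q5, R9, T1, V7, W} — 13 facts.

13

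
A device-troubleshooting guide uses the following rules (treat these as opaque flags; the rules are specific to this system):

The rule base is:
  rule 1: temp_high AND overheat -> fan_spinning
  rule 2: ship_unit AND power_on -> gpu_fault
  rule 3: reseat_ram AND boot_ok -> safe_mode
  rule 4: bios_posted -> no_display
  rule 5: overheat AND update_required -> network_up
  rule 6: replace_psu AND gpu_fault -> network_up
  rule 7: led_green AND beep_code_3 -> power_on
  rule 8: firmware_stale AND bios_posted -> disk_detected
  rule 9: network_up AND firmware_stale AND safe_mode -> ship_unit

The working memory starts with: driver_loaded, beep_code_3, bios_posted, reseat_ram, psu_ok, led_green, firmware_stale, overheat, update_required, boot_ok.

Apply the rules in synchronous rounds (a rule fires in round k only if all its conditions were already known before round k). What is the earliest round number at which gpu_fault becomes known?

Round 1: rule 3 [reseat_ram AND boot_ok -> safe_mode]; rule 4 [bios_posted -> no_display]; rule 5 [overheat AND update_required -> network_up]; rule 7 [led_green AND beep_code_3 -> power_on]; rule 8 [firmware_stale AND bios_posted -> disk_detected]. Adds safe_mode, no_display, network_up, power_on, disk_detected.
Round 2: rule 9 [network_up AND firmware_stale AND safe_mode -> ship_unit]. Adds ship_unit.
Round 3: rule 2 [ship_unit AND power_on -> gpu_fault]. Adds gpu_fault.
gpu_fault first appears in round 3.

3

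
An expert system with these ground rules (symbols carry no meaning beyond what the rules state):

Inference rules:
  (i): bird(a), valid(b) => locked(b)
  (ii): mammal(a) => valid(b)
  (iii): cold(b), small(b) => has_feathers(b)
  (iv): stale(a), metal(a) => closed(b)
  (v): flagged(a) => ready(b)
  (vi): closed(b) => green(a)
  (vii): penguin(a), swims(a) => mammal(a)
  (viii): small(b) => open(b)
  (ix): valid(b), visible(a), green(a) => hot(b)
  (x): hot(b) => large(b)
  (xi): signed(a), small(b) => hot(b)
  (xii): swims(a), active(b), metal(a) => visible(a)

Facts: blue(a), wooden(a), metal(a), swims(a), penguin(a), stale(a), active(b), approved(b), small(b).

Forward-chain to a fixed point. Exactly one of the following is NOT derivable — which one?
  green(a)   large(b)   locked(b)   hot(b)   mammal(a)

Round 1 — (iv), (vii), (viii), (xii), derive closed(b), mammal(a), open(b), visible(a).
Round 2 — (ii), (vi), derive valid(b), green(a).
Round 3 — (ix), derive hot(b).
Round 4 — (x), derive large(b).
Derived: mammal(a) (round 1), green(a) (round 2), hot(b) (round 3), large(b) (round 4). locked(b) never appears in any round.

locked(b)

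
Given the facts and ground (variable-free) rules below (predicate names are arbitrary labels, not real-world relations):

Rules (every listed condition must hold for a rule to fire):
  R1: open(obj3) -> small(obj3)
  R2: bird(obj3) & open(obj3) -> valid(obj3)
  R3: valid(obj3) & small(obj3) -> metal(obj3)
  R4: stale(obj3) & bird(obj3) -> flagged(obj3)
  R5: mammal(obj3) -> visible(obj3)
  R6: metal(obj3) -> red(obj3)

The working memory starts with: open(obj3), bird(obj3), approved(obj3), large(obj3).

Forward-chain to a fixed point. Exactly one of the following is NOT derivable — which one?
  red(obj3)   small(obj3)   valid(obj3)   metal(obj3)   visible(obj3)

visible(obj3)

Round 1: R1 [open(obj3) -> small(obj3)]; R2 [bird(obj3) & open(obj3) -> valid(obj3)]. Adds small(obj3), valid(obj3).
Round 2: R3 [valid(obj3) & small(obj3) -> metal(obj3)]. Adds metal(obj3).
Round 3: R6 [metal(obj3) -> red(obj3)]. Adds red(obj3).
Derived: valid(obj3) (round 1), metal(obj3) (round 2), small(obj3) (round 1), red(obj3) (round 3). visible(obj3) never appears in any round.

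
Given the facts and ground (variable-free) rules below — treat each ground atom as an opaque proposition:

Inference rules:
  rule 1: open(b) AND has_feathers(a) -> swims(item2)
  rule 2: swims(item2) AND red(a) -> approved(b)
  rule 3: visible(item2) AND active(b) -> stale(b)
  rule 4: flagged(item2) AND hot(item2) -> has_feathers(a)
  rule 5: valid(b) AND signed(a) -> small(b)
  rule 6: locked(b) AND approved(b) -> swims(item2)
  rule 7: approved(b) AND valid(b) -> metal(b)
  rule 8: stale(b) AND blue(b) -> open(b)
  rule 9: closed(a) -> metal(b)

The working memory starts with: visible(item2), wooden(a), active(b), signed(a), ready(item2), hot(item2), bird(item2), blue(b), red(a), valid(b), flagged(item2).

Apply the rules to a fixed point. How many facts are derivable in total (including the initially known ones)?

Round 1 — rule 3, rule 4, rule 5, derive stale(b), has_feathers(a), small(b).
Round 2 — rule 8, derive open(b).
Round 3 — rule 1, derive swims(item2).
Round 4 — rule 2, derive approved(b).
Round 5 — rule 7, derive metal(b).
Closure: {active(b), approved(b), bird(item2), blue(b), flagged(item2), has_feathers(a), hot(item2), metal(b), open(b), ready(item2), red(a), signed(a), small(b), stale(b), swims(item2), valid(b), visible(item2), wooden(a)} — 18 facts.

18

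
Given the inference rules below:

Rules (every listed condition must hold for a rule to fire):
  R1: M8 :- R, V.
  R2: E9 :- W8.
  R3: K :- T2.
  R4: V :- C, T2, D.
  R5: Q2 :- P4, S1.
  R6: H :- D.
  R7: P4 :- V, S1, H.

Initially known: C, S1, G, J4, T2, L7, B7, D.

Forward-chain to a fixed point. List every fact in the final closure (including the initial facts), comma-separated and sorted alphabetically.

Round 1: R3 [K :- T2.]; R4 [V :- C, T2, D.]; R6 [H :- D.]. New: K, V, H.
Round 2: R7 [P4 :- V, S1, H.]. New: P4.
Round 3: R5 [Q2 :- P4, S1.]. New: Q2.

B7, C, D, G, H, J4, K, L7, P4, Q2, S1, T2, V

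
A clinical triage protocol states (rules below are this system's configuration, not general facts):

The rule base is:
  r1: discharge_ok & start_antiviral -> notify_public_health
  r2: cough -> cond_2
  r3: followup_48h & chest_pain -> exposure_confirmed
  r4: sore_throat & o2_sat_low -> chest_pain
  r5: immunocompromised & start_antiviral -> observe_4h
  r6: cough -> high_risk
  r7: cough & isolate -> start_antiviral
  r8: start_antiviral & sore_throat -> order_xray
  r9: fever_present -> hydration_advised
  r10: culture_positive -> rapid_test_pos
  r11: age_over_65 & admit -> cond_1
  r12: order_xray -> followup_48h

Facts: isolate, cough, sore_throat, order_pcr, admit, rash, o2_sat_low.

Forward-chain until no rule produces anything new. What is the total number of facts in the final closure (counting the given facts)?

Round 1: r2 [cough -> cond_2]; r4 [sore_throat & o2_sat_low -> chest_pain]; r6 [cough -> high_risk]; r7 [cough & isolate -> start_antiviral]. New: cond_2, chest_pain, high_risk, start_antiviral.
Round 2: r8 [start_antiviral & sore_throat -> order_xray]. New: order_xray.
Round 3: r12 [order_xray -> followup_48h]. New: followup_48h.
Round 4: r3 [followup_48h & chest_pain -> exposure_confirmed]. New: exposure_confirmed.
Closure: {admit, chest_pain, cond_2, cough, exposure_confirmed, followup_48h, high_risk, isolate, o2_sat_low, order_pcr, order_xray, rash, sore_throat, start_antiviral} — 14 facts.

14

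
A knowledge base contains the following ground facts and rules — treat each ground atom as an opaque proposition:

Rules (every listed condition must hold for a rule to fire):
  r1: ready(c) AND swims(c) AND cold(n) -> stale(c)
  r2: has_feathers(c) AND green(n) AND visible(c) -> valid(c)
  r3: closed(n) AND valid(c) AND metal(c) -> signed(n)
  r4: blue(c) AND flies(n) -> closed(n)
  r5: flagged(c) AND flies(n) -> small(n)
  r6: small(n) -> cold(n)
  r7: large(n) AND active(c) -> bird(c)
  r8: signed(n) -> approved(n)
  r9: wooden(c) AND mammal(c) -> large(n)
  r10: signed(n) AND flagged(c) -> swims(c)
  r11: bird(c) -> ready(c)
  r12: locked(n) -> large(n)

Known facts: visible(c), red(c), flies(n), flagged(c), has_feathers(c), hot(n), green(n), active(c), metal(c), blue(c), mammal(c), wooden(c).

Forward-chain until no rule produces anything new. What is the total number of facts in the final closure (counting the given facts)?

23

[1] r2 [has_feathers(c) AND green(n) AND visible(c) -> valid(c)]; r4 [blue(c) AND flies(n) -> closed(n)]; r5 [flagged(c) AND flies(n) -> small(n)]; r9 [wooden(c) AND mammal(c) -> large(n)]. ⇒ new: valid(c), closed(n), small(n), large(n).
[2] r3 [closed(n) AND valid(c) AND metal(c) -> signed(n)]; r6 [small(n) -> cold(n)]; r7 [large(n) AND active(c) -> bird(c)]. ⇒ new: signed(n), cold(n), bird(c).
[3] r8 [signed(n) -> approved(n)]; r10 [signed(n) AND flagged(c) -> swims(c)]; r11 [bird(c) -> ready(c)]. ⇒ new: approved(n), swims(c), ready(c).
[4] r1 [ready(c) AND swims(c) AND cold(n) -> stale(c)]. ⇒ new: stale(c).
Closure: {active(c), approved(n), bird(c), blue(c), closed(n), cold(n), flagged(c), flies(n), green(n), has_feathers(c), hot(n), large(n), mammal(c), metal(c), ready(c), red(c), signed(n), small(n), stale(c), swims(c), valid(c), visible(c), wooden(c)} — 23 facts.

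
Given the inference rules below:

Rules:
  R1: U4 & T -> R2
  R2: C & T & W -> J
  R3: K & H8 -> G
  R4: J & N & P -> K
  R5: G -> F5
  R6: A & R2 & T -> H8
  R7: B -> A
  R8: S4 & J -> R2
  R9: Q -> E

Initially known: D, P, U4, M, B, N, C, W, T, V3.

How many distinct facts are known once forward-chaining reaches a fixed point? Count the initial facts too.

[1] R1 [U4 & T -> R2]; R2 [C & T & W -> J]; R7 [B -> A]. ⇒ new: R2, J, A.
[2] R4 [J & N & P -> K]; R6 [A & R2 & T -> H8]. ⇒ new: K, H8.
[3] R3 [K & H8 -> G]. ⇒ new: G.
[4] R5 [G -> F5]. ⇒ new: F5.
Closure: {A, B, C, D, F5, G, H8, J, K, M, N, P, R2, T, U4, V3, W} — 17 facts.

17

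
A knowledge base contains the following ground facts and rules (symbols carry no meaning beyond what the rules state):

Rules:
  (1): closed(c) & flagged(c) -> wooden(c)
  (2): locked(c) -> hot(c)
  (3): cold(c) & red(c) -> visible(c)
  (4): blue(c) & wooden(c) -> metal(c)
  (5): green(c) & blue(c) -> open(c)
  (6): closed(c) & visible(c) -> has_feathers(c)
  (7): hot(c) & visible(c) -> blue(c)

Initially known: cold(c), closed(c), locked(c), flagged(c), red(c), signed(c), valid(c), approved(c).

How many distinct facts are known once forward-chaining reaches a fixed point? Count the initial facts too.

14

Round 1: (1) [closed(c) & flagged(c) -> wooden(c)]; (2) [locked(c) -> hot(c)]; (3) [cold(c) & red(c) -> visible(c)]. New: wooden(c), hot(c), visible(c).
Round 2: (6) [closed(c) & visible(c) -> has_feathers(c)]; (7) [hot(c) & visible(c) -> blue(c)]. New: has_feathers(c), blue(c).
Round 3: (4) [blue(c) & wooden(c) -> metal(c)]. New: metal(c).
Closure: {approved(c), blue(c), closed(c), cold(c), flagged(c), has_feathers(c), hot(c), locked(c), metal(c), red(c), signed(c), valid(c), visible(c), wooden(c)} — 14 facts.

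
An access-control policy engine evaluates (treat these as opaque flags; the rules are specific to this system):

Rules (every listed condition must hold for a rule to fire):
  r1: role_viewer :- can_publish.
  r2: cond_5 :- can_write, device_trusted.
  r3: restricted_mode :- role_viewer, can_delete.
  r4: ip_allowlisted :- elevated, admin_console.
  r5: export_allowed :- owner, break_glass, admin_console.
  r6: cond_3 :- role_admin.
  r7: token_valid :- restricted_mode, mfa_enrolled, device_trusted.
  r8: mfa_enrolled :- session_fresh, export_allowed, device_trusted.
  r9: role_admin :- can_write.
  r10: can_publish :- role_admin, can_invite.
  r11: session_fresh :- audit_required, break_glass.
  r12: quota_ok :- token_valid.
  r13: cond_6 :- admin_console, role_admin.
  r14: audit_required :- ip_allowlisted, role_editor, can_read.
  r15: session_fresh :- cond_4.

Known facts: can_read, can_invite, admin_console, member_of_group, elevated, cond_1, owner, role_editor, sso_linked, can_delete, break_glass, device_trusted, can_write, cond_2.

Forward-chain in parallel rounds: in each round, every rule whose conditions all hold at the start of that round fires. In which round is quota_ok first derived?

Round 1 — r2, r4, r5, r9, derive cond_5, ip_allowlisted, export_allowed, role_admin.
Round 2 — r6, r10, r13, r14, derive cond_3, can_publish, cond_6, audit_required.
Round 3 — r1, r11, derive role_viewer, session_fresh.
Round 4 — r3, r8, derive restricted_mode, mfa_enrolled.
Round 5 — r7, derive token_valid.
Round 6 — r12, derive quota_ok.
quota_ok first appears in round 6.

6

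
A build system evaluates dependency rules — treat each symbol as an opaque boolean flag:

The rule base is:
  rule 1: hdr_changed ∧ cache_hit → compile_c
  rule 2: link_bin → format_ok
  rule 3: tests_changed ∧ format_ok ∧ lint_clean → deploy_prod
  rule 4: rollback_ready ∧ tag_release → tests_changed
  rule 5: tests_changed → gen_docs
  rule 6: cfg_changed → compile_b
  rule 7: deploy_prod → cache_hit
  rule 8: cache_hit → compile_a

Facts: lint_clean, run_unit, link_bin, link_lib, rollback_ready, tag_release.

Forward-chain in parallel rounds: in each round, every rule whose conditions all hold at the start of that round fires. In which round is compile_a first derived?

Round 1 — rule 2, rule 4, derive format_ok, tests_changed.
Round 2 — rule 3, rule 5, derive deploy_prod, gen_docs.
Round 3 — rule 7, derive cache_hit.
Round 4 — rule 8, derive compile_a.
compile_a first appears in round 4.

4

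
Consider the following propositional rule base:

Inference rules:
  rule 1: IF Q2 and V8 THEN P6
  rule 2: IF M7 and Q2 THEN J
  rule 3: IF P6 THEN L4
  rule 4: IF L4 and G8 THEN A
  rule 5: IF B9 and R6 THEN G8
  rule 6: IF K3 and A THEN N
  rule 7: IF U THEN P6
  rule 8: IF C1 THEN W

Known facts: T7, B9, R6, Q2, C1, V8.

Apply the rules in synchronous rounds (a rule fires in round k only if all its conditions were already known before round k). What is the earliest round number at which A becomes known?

Round 1: rule 1 [IF Q2 and V8 THEN P6]; rule 5 [IF B9 and R6 THEN G8]; rule 8 [IF C1 THEN W]. Adds P6, G8, W.
Round 2: rule 3 [IF P6 THEN L4]. Adds L4.
Round 3: rule 4 [IF L4 and G8 THEN A]. Adds A.
A first appears in round 3.

3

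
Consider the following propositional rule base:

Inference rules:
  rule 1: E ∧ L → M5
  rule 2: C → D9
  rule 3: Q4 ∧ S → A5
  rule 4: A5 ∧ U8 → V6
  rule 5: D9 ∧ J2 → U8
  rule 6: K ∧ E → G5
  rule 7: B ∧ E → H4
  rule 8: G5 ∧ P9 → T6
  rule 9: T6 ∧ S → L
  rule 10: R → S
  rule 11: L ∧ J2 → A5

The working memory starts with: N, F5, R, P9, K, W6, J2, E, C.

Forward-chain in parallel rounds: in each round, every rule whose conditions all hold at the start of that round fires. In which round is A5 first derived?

[1] rule 2 [C → D9]; rule 6 [K ∧ E → G5]; rule 10 [R → S]. ⇒ new: D9, G5, S.
[2] rule 5 [D9 ∧ J2 → U8]; rule 8 [G5 ∧ P9 → T6]. ⇒ new: U8, T6.
[3] rule 9 [T6 ∧ S → L]. ⇒ new: L.
[4] rule 1 [E ∧ L → M5]; rule 11 [L ∧ J2 → A5]. ⇒ new: M5, A5.
A5 first appears in round 4.

4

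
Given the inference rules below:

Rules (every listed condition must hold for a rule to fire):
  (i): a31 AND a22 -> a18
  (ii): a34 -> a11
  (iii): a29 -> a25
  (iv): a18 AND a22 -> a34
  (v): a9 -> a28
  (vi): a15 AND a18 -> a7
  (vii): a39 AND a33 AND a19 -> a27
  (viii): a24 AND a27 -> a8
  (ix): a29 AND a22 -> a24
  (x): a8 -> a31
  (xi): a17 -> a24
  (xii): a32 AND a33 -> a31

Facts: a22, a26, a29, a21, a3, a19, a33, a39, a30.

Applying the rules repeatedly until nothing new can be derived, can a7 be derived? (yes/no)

no

Round 1: (iii) [a29 -> a25]; (vii) [a39 AND a33 AND a19 -> a27]; (ix) [a29 AND a22 -> a24]. New: a25, a27, a24.
Round 2: (viii) [a24 AND a27 -> a8]. New: a8.
Round 3: (x) [a8 -> a31]. New: a31.
Round 4: (i) [a31 AND a22 -> a18]. New: a18.
Round 5: (iv) [a18 AND a22 -> a34]. New: a34.
Round 6: (ii) [a34 -> a11]. New: a11.
Fixed point reached. a7 is concluded only by (vi); (vi) needs a15 (never derived).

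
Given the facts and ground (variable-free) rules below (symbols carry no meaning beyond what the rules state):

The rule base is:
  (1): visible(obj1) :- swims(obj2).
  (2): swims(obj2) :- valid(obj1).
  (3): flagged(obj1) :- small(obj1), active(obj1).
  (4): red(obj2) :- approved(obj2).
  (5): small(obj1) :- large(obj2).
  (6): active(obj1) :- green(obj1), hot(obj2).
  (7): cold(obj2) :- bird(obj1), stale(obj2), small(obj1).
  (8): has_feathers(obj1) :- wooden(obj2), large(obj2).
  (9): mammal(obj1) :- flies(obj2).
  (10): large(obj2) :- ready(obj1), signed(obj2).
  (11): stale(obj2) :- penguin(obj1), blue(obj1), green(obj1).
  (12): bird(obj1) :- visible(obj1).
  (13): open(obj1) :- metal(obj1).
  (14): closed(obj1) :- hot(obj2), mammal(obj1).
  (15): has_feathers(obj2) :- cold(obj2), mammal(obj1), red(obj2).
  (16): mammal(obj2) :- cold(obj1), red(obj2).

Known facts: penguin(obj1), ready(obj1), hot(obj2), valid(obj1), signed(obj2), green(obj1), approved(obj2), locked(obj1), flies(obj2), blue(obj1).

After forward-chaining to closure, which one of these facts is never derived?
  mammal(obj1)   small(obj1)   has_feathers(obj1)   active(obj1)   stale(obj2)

has_feathers(obj1)

[1] (2) [swims(obj2) :- valid(obj1).]; (4) [red(obj2) :- approved(obj2).]; (6) [active(obj1) :- green(obj1), hot(obj2).]; (9) [mammal(obj1) :- flies(obj2).]; (10) [large(obj2) :- ready(obj1), signed(obj2).]; (11) [stale(obj2) :- penguin(obj1), blue(obj1), green(obj1).]. ⇒ new: swims(obj2), red(obj2), active(obj1), mammal(obj1), large(obj2), stale(obj2).
[2] (1) [visible(obj1) :- swims(obj2).]; (5) [small(obj1) :- large(obj2).]; (14) [closed(obj1) :- hot(obj2), mammal(obj1).]. ⇒ new: visible(obj1), small(obj1), closed(obj1).
[3] (3) [flagged(obj1) :- small(obj1), active(obj1).]; (12) [bird(obj1) :- visible(obj1).]. ⇒ new: flagged(obj1), bird(obj1).
[4] (7) [cold(obj2) :- bird(obj1), stale(obj2), small(obj1).]. ⇒ new: cold(obj2).
[5] (15) [has_feathers(obj2) :- cold(obj2), mammal(obj1), red(obj2).]. ⇒ new: has_feathers(obj2).
Derived: stale(obj2) (round 1), mammal(obj1) (round 1), small(obj1) (round 2), active(obj1) (round 1). has_feathers(obj1) never appears in any round.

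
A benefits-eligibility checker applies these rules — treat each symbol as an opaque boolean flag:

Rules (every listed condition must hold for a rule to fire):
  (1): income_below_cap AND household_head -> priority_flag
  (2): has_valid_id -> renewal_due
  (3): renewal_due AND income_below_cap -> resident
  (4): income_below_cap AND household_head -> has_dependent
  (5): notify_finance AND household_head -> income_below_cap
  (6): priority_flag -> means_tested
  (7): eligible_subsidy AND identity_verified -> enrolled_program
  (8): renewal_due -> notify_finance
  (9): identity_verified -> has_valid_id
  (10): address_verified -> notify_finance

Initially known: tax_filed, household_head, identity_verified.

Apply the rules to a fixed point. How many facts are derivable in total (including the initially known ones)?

11

[1] (9) [identity_verified -> has_valid_id]. ⇒ new: has_valid_id.
[2] (2) [has_valid_id -> renewal_due]. ⇒ new: renewal_due.
[3] (8) [renewal_due -> notify_finance]. ⇒ new: notify_finance.
[4] (5) [notify_finance AND household_head -> income_below_cap]. ⇒ new: income_below_cap.
[5] (1) [income_below_cap AND household_head -> priority_flag]; (3) [renewal_due AND income_below_cap -> resident]; (4) [income_below_cap AND household_head -> has_dependent]. ⇒ new: priority_flag, resident, has_dependent.
[6] (6) [priority_flag -> means_tested]. ⇒ new: means_tested.
Closure: {has_dependent, has_valid_id, household_head, identity_verified, income_below_cap, means_tested, notify_finance, priority_flag, renewal_due, resident, tax_filed} — 11 facts.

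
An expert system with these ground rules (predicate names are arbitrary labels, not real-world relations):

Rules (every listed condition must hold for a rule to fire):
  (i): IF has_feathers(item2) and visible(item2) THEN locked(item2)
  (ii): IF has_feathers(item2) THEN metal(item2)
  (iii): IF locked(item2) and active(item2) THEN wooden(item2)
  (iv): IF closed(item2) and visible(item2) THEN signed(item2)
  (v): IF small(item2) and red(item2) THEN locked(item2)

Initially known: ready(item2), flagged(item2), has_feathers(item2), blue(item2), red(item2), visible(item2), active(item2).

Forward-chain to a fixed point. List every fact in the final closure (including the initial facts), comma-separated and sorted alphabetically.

Round 1: (i) [IF has_feathers(item2) and visible(item2) THEN locked(item2)]; (ii) [IF has_feathers(item2) THEN metal(item2)]. Adds locked(item2), metal(item2).
Round 2: (iii) [IF locked(item2) and active(item2) THEN wooden(item2)]. Adds wooden(item2).

active(item2), blue(item2), flagged(item2), has_feathers(item2), locked(item2), metal(item2), ready(item2), red(item2), visible(item2), wooden(item2)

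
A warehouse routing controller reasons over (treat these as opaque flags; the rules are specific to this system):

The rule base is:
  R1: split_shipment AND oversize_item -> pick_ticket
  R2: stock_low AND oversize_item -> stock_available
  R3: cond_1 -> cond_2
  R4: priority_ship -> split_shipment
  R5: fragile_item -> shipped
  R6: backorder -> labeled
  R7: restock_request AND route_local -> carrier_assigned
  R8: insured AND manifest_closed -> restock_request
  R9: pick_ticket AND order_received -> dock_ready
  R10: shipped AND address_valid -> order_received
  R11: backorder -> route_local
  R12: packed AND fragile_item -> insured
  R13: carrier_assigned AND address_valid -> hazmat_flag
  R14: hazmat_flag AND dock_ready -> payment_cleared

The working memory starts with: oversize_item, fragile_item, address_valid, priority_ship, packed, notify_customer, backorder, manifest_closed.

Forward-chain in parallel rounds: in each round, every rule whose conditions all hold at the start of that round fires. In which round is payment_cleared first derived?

Round 1: R4 [priority_ship -> split_shipment]; R5 [fragile_item -> shipped]; R6 [backorder -> labeled]; R11 [backorder -> route_local]; R12 [packed AND fragile_item -> insured]. Adds split_shipment, shipped, labeled, route_local, insured.
Round 2: R1 [split_shipment AND oversize_item -> pick_ticket]; R8 [insured AND manifest_closed -> restock_request]; R10 [shipped AND address_valid -> order_received]. Adds pick_ticket, restock_request, order_received.
Round 3: R7 [restock_request AND route_local -> carrier_assigned]; R9 [pick_ticket AND order_received -> dock_ready]. Adds carrier_assigned, dock_ready.
Round 4: R13 [carrier_assigned AND address_valid -> hazmat_flag]. Adds hazmat_flag.
Round 5: R14 [hazmat_flag AND dock_ready -> payment_cleared]. Adds payment_cleared.
payment_cleared first appears in round 5.

5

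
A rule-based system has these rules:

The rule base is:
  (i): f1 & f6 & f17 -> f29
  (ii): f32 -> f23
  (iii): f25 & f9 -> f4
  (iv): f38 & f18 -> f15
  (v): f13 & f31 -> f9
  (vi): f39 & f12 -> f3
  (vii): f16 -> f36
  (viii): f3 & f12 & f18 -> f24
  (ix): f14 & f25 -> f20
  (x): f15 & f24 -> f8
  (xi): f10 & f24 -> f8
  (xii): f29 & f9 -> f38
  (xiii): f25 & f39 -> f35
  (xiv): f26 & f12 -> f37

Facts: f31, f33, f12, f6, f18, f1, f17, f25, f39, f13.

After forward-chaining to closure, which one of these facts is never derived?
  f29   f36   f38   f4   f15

f36

[1] (i) [f1 & f6 & f17 -> f29]; (v) [f13 & f31 -> f9]; (vi) [f39 & f12 -> f3]; (xiii) [f25 & f39 -> f35]. ⇒ new: f29, f9, f3, f35.
[2] (iii) [f25 & f9 -> f4]; (viii) [f3 & f12 & f18 -> f24]; (xii) [f29 & f9 -> f38]. ⇒ new: f4, f24, f38.
[3] (iv) [f38 & f18 -> f15]. ⇒ new: f15.
[4] (x) [f15 & f24 -> f8]. ⇒ new: f8.
Derived: f15 (round 3), f29 (round 1), f38 (round 2), f4 (round 2). f36 never appears in any round.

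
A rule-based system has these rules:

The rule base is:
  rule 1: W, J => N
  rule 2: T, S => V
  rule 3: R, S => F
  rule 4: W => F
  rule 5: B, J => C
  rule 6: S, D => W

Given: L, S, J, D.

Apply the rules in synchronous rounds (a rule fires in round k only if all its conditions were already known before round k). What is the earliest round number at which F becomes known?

Round 1: rule 6 [S, D => W]. Adds W.
Round 2: rule 1 [W, J => N]; rule 4 [W => F]. Adds N, F.
F first appears in round 2.

2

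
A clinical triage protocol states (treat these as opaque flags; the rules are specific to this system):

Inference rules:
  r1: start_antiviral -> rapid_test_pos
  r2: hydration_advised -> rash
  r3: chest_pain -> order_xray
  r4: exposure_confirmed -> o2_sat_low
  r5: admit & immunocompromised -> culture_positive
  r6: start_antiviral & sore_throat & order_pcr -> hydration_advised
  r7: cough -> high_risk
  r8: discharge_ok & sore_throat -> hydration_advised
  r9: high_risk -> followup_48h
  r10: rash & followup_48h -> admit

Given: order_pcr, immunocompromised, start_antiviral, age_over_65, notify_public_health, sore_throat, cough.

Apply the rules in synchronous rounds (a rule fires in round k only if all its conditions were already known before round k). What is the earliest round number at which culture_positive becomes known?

4

[1] r1 [start_antiviral -> rapid_test_pos]; r6 [start_antiviral & sore_throat & order_pcr -> hydration_advised]; r7 [cough -> high_risk]. ⇒ new: rapid_test_pos, hydration_advised, high_risk.
[2] r2 [hydration_advised -> rash]; r9 [high_risk -> followup_48h]. ⇒ new: rash, followup_48h.
[3] r10 [rash & followup_48h -> admit]. ⇒ new: admit.
[4] r5 [admit & immunocompromised -> culture_positive]. ⇒ new: culture_positive.
culture_positive first appears in round 4.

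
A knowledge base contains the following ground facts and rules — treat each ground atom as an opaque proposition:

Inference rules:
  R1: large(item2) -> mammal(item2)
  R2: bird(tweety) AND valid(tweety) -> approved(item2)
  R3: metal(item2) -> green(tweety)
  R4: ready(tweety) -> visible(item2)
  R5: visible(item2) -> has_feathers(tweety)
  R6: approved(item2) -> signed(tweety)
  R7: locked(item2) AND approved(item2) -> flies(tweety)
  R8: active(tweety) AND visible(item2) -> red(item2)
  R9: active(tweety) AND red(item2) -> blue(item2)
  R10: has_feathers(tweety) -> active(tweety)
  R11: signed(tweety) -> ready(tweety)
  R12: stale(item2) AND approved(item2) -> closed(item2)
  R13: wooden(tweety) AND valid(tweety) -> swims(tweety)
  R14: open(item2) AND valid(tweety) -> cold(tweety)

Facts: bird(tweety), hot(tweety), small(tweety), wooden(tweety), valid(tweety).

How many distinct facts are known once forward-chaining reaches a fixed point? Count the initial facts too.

Round 1 — R2, R13, derive approved(item2), swims(tweety).
Round 2 — R6, derive signed(tweety).
Round 3 — R11, derive ready(tweety).
Round 4 — R4, derive visible(item2).
Round 5 — R5, derive has_feathers(tweety).
Round 6 — R10, derive active(tweety).
Round 7 — R8, derive red(item2).
Round 8 — R9, derive blue(item2).
Closure: {active(tweety), approved(item2), bird(tweety), blue(item2), has_feathers(tweety), hot(tweety), ready(tweety), red(item2), signed(tweety), small(tweety), swims(tweety), valid(tweety), visible(item2), wooden(tweety)} — 14 facts.

14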